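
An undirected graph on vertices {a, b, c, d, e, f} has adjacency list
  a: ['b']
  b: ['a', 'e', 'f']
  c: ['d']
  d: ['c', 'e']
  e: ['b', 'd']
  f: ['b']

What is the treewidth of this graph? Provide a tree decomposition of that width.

Each bag holds 2 vertices, so the decomposition has width 1, which upper-bounds the treewidth. Any graph with an edge has treewidth ≥ 1, and G has the edge f–b. Therefore the treewidth is 1.

Treewidth 1.
One such decomposition:
Bags: B1 = {b, f}  B2 = {b, e}  B3 = {d, e}  B4 = {c, d}  B5 = {a, b}
Tree: B1–B2, B2–B3, B3–B4, B1–B5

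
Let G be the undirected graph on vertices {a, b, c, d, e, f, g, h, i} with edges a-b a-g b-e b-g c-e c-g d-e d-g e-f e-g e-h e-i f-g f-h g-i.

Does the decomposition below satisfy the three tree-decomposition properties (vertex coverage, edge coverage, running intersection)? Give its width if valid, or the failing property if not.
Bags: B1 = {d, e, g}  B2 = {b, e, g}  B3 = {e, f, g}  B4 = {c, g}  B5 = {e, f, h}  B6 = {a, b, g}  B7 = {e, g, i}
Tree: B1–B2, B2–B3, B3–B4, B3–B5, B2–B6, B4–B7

A tree decomposition must satisfy three properties: every vertex lies in some bag; for every edge, both endpoints lie together in some bag; and for every vertex, the bags containing it form a connected subtree. Here edge (e,c) lies in no bag, so the decomposition is invalid.

No — edge (e,c) lies in no bag.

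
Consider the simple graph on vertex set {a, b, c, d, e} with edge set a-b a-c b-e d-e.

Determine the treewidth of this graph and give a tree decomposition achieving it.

The largest bag has 2 vertices, giving width 1; this decomposition certifies tw(G) ≤ 1. Any graph with an edge has treewidth ≥ 1, and G has the edge c–a. Combining the bounds, tw(G) = 1.

Treewidth 1.
One optimal decomposition is:
Bags: B1 = {a, c}  B2 = {a, b}  B3 = {b, e}  B4 = {d, e}
Tree: B1–B2, B2–B3, B3–B4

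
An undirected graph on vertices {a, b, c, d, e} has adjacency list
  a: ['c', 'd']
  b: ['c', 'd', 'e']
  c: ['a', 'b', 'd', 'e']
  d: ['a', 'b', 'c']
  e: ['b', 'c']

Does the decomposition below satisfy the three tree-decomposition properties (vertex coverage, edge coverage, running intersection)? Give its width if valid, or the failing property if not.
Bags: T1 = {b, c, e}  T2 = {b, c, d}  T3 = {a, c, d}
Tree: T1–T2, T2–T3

Checking the three conditions: (i) the bags cover all of {a, b, c, d, e}; (ii) for each edge, some bag contains both endpoints; (iii) the bags containing any fixed vertex form a subtree. All hold, so the decomposition is valid with width 3 − 1 = 2.

Yes; width 2.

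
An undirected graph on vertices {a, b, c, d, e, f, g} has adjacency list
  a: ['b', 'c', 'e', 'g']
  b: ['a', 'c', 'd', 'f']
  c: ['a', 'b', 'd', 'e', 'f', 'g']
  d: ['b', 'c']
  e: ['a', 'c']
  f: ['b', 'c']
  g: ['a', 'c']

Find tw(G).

A width-2 tree decomposition is:
Bags: B1 = {a, b, c}  B2 = {b, c, f}  B3 = {a, c, e}  B4 = {b, c, d}  B5 = {a, c, g}
Tree: B1–B2, B1–B3, B1–B4, B3–B5
Each bag holds 3 vertices, so the decomposition has width 2, which upper-bounds the treewidth. Conversely, {a, c, g} is a clique of size 3, and the vertices of any clique must share a bag in every tree decomposition; so some bag has ≥ 3 vertices and tw(G) ≥ 2. Hence tw(G) = 2 exactly.

2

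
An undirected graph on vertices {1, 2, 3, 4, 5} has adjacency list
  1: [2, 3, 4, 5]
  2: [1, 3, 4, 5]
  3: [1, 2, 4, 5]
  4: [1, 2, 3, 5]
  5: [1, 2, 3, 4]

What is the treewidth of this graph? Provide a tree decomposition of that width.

Treewidth 4.
One such decomposition:
Bags: B1 = {1, 2, 3, 4, 5}
Tree: (single bag)

A single bag containing all 5 vertices is trivially a valid decomposition of width 4. Conversely, {1, 2, 3, 4, 5} is a clique of size 5, and the vertices of any clique must share a bag in every tree decomposition; so some bag has ≥ 5 vertices and tw(G) ≥ 4. Therefore the treewidth is 4.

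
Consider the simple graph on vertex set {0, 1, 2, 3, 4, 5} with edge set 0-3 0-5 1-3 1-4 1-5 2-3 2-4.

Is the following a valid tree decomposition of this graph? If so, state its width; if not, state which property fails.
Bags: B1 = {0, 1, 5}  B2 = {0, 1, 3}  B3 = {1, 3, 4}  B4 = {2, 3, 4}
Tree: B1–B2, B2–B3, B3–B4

Yes; width 2.

Checking the three conditions: (i) the bags cover all of {0, 1, 2, 3, 4, 5}; (ii) for each edge, some bag contains both endpoints; (iii) the bags containing any fixed vertex form a subtree. All hold, so the decomposition is valid with width 3 − 1 = 2.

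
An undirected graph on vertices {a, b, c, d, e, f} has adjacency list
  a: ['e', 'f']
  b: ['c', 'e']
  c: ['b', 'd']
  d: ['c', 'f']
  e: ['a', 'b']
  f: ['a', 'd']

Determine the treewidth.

A width-2 tree decomposition is:
Bags: B1 = {b, c, e}  B2 = {a, c, e}  B3 = {a, c, f}  B4 = {c, d, f}
Tree: B1–B2, B2–B3, B3–B4
The largest bag has 3 vertices, giving width 2; this decomposition certifies tw(G) ≤ 2. The edges c–b–e–a–f–d–c form a cycle, so G is not a tree and its treewidth is at least 2. Combining the bounds, tw(G) = 2.

2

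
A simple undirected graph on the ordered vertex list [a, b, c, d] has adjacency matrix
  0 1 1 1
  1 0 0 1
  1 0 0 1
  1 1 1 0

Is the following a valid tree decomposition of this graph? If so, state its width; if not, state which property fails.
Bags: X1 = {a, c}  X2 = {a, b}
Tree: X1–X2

A tree decomposition must satisfy three properties: every vertex lies in some bag; for every edge, both endpoints lie together in some bag; and for every vertex, the bags containing it form a connected subtree. Here vertex d appears in no bag, so the decomposition is invalid.

No — vertex d appears in no bag.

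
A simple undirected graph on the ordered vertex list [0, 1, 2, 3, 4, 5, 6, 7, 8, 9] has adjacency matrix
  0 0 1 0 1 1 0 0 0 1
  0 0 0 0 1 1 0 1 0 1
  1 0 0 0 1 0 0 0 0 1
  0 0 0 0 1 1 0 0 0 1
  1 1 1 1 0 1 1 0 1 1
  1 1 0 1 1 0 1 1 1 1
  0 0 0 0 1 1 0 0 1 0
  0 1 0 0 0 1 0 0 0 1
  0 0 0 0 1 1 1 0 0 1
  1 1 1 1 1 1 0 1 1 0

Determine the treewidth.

3

A width-3 tree decomposition is:
Bags: B1 = {4, 5, 8, 9}  B2 = {1, 4, 5, 9}  B3 = {4, 5, 6, 8}  B4 = {3, 4, 5, 9}  B5 = {1, 5, 7, 9}  B6 = {0, 4, 5, 9}  B7 = {0, 2, 4, 9}
Tree: B1–B2, B1–B3, B1–B4, B2–B5, B2–B6, B6–B7
The largest bag has 4 vertices, giving width 3; this decomposition certifies tw(G) ≤ 3. On the other hand G contains the 4-clique {0, 2, 4, 9}. A clique must lie in a single bag of any decomposition, so no decomposition can have width below 3. Combining the bounds, tw(G) = 3.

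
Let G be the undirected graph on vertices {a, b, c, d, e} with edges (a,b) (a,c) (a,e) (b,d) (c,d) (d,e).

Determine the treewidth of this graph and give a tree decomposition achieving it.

Treewidth 2.
One optimal decomposition is:
Bags: B1 = {a, d, e}  B2 = {a, b, d}  B3 = {a, c, d}
Tree: B1–B2, B2–B3

Every bag has size at most 3, so the width is 3 − 1 = 2 and tw(G) ≤ 2. Since a–e–d–b–a is a cycle in G, G is not acyclic. Forests are exactly the graphs of treewidth ≤ 1, so tw(G) ≥ 2. Combining the bounds, tw(G) = 2.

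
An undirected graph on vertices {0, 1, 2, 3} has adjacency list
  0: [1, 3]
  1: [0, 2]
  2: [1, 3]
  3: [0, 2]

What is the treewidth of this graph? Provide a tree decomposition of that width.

Treewidth 2.
One such decomposition:
Bags: B1 = {0, 1, 3}  B2 = {1, 2, 3}
Tree: B1–B2

Each bag holds 3 vertices, so the decomposition has width 2, which upper-bounds the treewidth. Since 1–0–3–2–1 is a cycle in G, G is not acyclic. Forests are exactly the graphs of treewidth ≤ 1, so tw(G) ≥ 2. The upper and lower bounds meet at 2, so that is the treewidth.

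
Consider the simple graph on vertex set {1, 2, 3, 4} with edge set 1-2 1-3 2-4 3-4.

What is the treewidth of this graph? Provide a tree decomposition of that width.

The largest bag has 3 vertices, giving width 2; this decomposition certifies tw(G) ≤ 2. For the lower bound, G contains the cycle 2–4–3–1–2, so G is not a forest; only forests have treewidth ≤ 1, hence tw(G) ≥ 2. Hence tw(G) = 2 exactly.

Treewidth 2.
One optimal decomposition is:
Bags: B1 = {2, 3, 4}  B2 = {1, 2, 3}
Tree: B1–B2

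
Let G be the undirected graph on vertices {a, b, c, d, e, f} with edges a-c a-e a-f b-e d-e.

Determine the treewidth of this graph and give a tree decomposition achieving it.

Treewidth 1.
One such decomposition:
Bags: B1 = {b, e}  B2 = {a, e}  B3 = {a, f}  B4 = {a, c}  B5 = {d, e}
Tree: B1–B2, B2–B3, B3–B4, B2–B5

The largest bag has 2 vertices, giving width 1; this decomposition certifies tw(G) ≤ 1. G has an edge, so its treewidth is at least 1. Hence tw(G) = 1 exactly.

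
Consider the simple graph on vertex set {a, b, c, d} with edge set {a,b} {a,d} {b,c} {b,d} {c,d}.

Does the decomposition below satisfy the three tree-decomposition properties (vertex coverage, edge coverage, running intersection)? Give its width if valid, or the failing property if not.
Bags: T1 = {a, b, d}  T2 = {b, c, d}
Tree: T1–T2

Vertex coverage: the bags together contain {a, b, c, d}, the full vertex set. Edge coverage: each edge of G has both endpoints in at least one bag. Running intersection: for every vertex, the bags containing it form a connected subtree. All three properties hold, so this is a valid tree decomposition of width max|bag| − 1 = 2, and hence tw(G) ≤ 2.

Yes; width 2.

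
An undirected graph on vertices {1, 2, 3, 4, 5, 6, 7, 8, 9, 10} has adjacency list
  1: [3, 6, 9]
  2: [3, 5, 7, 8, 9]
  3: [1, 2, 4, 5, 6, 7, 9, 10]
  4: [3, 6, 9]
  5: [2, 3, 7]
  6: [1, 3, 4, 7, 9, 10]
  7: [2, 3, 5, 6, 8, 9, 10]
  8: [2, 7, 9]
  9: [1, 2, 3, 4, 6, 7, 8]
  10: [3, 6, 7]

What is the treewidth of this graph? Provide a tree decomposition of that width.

Treewidth 3.
Bags: B1 = {3, 4, 6, 9}  B2 = {3, 6, 7, 9}  B3 = {3, 6, 7, 10}  B4 = {2, 3, 7, 9}  B5 = {2, 3, 5, 7}  B6 = {2, 7, 8, 9}  B7 = {1, 3, 6, 9}
Tree: B1–B2, B2–B3, B2–B4, B4–B5, B4–B6, B1–B7

Each bag holds 4 vertices, so the decomposition has width 3, which upper-bounds the treewidth. Conversely, {2, 7, 8, 9} is a clique of size 4, and the vertices of any clique must share a bag in every tree decomposition; so some bag has ≥ 4 vertices and tw(G) ≥ 3. Hence tw(G) = 3 exactly.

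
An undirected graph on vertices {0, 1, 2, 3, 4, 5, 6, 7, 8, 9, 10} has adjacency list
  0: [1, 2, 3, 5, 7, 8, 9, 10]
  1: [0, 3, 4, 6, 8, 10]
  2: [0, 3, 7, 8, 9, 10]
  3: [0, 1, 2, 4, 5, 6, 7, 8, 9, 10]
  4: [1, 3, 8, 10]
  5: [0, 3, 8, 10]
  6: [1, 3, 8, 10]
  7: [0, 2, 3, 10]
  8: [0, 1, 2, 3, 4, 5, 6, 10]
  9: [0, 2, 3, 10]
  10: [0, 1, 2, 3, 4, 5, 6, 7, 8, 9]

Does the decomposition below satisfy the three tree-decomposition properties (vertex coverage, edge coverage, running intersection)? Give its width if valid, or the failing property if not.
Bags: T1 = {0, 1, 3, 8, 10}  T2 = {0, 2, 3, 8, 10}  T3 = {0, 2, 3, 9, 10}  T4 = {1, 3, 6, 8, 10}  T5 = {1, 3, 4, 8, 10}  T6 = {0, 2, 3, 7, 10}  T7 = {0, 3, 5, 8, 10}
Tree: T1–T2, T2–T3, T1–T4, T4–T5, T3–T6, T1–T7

Checking the three conditions: (i) the bags cover all of {0, 1, 2, 3, 4, 5, 6, 7, 8, 9, 10}; (ii) for each edge, some bag contains both endpoints; (iii) the bags containing any fixed vertex form a subtree. All hold, so the decomposition is valid with width 5 − 1 = 4.

Yes; width 4.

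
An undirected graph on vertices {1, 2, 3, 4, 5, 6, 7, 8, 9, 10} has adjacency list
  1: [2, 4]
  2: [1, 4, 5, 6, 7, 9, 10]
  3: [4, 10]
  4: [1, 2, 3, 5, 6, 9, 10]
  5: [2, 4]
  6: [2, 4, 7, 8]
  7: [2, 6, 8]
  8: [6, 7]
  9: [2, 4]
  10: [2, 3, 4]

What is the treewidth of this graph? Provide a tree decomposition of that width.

Treewidth 2.
Bags: B1 = {2, 6, 7}  B2 = {2, 4, 6}  B3 = {2, 4, 10}  B4 = {2, 4, 9}  B5 = {2, 4, 5}  B6 = {3, 4, 10}  B7 = {1, 2, 4}  B8 = {6, 7, 8}
Tree: B1–B2, B2–B3, B2–B4, B2–B5, B3–B6, B4–B7, B1–B8

Every bag has size at most 3, so the width is 3 − 1 = 2 and tw(G) ≤ 2. On the other hand G contains the 3-clique {6, 7, 8}. A clique must lie in a single bag of any decomposition, so no decomposition can have width below 2. The upper and lower bounds meet at 2, so that is the treewidth.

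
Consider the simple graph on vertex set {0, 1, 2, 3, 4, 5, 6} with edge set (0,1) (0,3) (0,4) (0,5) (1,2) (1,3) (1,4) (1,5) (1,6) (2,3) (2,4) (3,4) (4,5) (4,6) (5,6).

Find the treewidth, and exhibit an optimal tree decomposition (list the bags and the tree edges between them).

Treewidth 3.
One optimal decomposition is:
Bags: B1 = {0, 1, 3, 4}  B2 = {1, 2, 3, 4}  B3 = {0, 1, 4, 5}  B4 = {1, 4, 5, 6}
Tree: B1–B2, B1–B3, B3–B4

Each bag holds 4 vertices, so the decomposition has width 3, which upper-bounds the treewidth. For the lower bound, the 4 vertices {0, 1, 3, 4} are pairwise adjacent, and any tree decomposition puts a clique entirely inside one bag — forcing width ≥ 3. Combining the bounds, tw(G) = 3.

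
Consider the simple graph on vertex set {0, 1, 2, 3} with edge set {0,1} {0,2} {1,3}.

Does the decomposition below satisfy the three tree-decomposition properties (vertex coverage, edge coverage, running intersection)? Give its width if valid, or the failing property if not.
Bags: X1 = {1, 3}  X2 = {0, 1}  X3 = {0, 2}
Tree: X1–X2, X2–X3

Every vertex of G appears in some bag (union = {0, 1, 2, 3}); every edge is covered by a bag; and for each vertex v the set of bags containing v is connected in the bag tree. The decomposition is therefore valid. The largest bag has 2 vertices, so the width is 1.

Yes; width 1.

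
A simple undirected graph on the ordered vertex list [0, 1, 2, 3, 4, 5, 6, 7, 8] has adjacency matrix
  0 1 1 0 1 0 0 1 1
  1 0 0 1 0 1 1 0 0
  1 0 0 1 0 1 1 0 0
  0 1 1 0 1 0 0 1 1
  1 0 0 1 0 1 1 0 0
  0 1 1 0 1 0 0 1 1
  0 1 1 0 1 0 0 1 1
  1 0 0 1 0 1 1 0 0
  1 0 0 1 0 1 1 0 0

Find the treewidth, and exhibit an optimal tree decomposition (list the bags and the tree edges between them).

The largest bag has 5 vertices, giving width 4; this decomposition certifies tw(G) ≤ 4. For the lower bound: the 5 vertex sets {3,4}, {5,8}, {6,7}, {0}, {1} are disjoint, each induces a connected subgraph, and every pair is joined by at least one edge of G. Contracting each set to a single vertex therefore yields K_{5} as a minor, and since treewidth is minor-monotone, tw(G) ≥ tw(K_{5}) = 4. Hence tw(G) = 4 exactly.

Treewidth 4.
One such decomposition:
Bags: B1 = {0, 3, 4, 5, 6}  B2 = {0, 3, 5, 6, 8}  B3 = {0, 3, 5, 6, 7}  B4 = {0, 1, 3, 5, 6}  B5 = {0, 2, 3, 5, 6}
Tree: B1–B2, B2–B3, B3–B4, B4–B5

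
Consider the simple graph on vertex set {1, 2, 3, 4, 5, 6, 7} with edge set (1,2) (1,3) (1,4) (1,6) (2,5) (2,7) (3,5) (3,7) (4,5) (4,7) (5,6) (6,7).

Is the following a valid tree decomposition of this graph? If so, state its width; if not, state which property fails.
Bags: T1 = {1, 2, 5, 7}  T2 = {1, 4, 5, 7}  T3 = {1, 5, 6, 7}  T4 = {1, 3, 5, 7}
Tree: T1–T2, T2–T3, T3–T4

Every vertex of G appears in some bag (union = {1, 2, 3, 4, 5, 6, 7}); every edge is covered by a bag; and for each vertex v the set of bags containing v is connected in the bag tree. The decomposition is therefore valid. The largest bag has 4 vertices, so the width is 3.

Yes; width 3.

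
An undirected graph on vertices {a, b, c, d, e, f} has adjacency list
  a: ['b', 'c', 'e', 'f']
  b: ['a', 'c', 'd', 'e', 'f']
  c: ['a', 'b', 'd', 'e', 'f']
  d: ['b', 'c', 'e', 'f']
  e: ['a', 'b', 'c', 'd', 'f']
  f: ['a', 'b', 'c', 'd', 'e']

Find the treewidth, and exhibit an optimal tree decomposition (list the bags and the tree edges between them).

The largest bag has 5 vertices, giving width 4; this decomposition certifies tw(G) ≤ 4. Conversely, {b, c, d, e, f} is a clique of size 5, and the vertices of any clique must share a bag in every tree decomposition; so some bag has ≥ 5 vertices and tw(G) ≥ 4. The upper and lower bounds meet at 4, so that is the treewidth.

Treewidth 4.
Bags: B1 = {a, b, c, e, f}  B2 = {b, c, d, e, f}
Tree: B1–B2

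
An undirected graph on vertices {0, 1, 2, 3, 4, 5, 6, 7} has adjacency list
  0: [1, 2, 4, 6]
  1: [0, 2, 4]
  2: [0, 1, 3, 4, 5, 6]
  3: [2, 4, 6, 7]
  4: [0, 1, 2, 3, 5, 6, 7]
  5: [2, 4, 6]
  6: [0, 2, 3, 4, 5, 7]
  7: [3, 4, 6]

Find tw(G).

A width-3 tree decomposition is:
Bags: B1 = {0, 1, 2, 4}  B2 = {0, 2, 4, 6}  B3 = {2, 4, 5, 6}  B4 = {2, 3, 4, 6}  B5 = {3, 4, 6, 7}
Tree: B1–B2, B2–B3, B2–B4, B4–B5
Every bag has size at most 4, so the width is 4 − 1 = 3 and tw(G) ≤ 3. For the lower bound, the 4 vertices {0, 1, 2, 4} are pairwise adjacent, and any tree decomposition puts a clique entirely inside one bag — forcing width ≥ 3. Hence tw(G) = 3 exactly.

3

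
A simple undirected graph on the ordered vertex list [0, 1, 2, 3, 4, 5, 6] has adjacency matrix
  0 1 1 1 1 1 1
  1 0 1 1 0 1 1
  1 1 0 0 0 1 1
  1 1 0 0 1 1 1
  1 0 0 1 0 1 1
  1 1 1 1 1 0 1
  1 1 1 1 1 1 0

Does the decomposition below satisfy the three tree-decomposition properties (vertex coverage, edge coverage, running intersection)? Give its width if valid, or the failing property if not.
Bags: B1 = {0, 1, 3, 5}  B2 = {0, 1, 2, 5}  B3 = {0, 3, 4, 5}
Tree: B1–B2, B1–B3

A tree decomposition must satisfy three properties: every vertex lies in some bag; for every edge, both endpoints lie together in some bag; and for every vertex, the bags containing it form a connected subtree. Here vertex 6 appears in no bag, so the decomposition is invalid.

No — vertex 6 appears in no bag.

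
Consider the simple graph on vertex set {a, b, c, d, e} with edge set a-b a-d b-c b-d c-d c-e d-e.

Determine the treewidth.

A width-2 tree decomposition is:
Bags: B1 = {b, c, d}  B2 = {c, d, e}  B3 = {a, b, d}
Tree: B1–B2, B1–B3
Each bag holds 3 vertices, so the decomposition has width 2, which upper-bounds the treewidth. Conversely, {c, d, e} is a clique of size 3, and the vertices of any clique must share a bag in every tree decomposition; so some bag has ≥ 3 vertices and tw(G) ≥ 2. Therefore the treewidth is 2.

2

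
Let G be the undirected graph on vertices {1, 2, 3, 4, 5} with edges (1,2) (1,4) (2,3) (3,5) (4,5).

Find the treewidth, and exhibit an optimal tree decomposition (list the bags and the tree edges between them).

Treewidth 2.
One optimal decomposition is:
Bags: B1 = {2, 3, 5}  B2 = {1, 2, 5}  B3 = {1, 4, 5}
Tree: B1–B2, B2–B3

Every bag has size at most 3, so the width is 3 − 1 = 2 and tw(G) ≤ 2. The edges 5–3–2–1–4–5 form a cycle, so G is not a tree and its treewidth is at least 2. Combining the bounds, tw(G) = 2.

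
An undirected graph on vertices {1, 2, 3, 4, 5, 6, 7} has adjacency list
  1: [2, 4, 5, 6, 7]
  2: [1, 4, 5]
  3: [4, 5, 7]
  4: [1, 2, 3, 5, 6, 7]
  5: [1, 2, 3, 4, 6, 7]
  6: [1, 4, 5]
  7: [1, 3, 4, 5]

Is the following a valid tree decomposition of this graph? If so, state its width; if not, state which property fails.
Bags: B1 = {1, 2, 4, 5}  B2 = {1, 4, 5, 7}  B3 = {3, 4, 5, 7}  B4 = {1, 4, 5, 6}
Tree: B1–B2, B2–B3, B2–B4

Checking the three conditions: (i) the bags cover all of {1, 2, 3, 4, 5, 6, 7}; (ii) for each edge, some bag contains both endpoints; (iii) the bags containing any fixed vertex form a subtree. All hold, so the decomposition is valid with width 4 − 1 = 3.

Yes; width 3.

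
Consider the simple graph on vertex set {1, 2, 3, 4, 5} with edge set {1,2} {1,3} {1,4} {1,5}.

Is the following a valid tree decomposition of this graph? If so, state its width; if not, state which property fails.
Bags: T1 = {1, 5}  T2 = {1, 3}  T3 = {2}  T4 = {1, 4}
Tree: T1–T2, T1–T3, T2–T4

A tree decomposition must satisfy three properties: every vertex lies in some bag; for every edge, both endpoints lie together in some bag; and for every vertex, the bags containing it form a connected subtree. Here edge (1,2) lies in no bag, so the decomposition is invalid.

No — edge (1,2) lies in no bag.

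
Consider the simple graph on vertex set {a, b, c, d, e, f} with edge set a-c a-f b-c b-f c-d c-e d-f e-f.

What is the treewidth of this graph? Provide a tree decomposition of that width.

Treewidth 2.
One such decomposition:
Bags: B1 = {a, c, f}  B2 = {b, c, f}  B3 = {c, e, f}  B4 = {c, d, f}
Tree: B1–B2, B2–B3, B3–B4

Each bag holds 3 vertices, so the decomposition has width 2, which upper-bounds the treewidth. For the lower bound, G contains the cycle c–a–f–b–c, so G is not a forest; only forests have treewidth ≤ 1, hence tw(G) ≥ 2. The upper and lower bounds meet at 2, so that is the treewidth.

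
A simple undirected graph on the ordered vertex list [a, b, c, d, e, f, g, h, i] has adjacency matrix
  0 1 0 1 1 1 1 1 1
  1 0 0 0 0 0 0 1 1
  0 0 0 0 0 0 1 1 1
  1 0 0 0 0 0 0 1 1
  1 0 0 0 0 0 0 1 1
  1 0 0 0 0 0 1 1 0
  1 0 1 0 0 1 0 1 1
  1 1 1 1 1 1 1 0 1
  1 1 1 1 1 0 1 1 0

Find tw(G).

A width-3 tree decomposition is:
Bags: B1 = {c, g, h, i}  B2 = {a, g, h, i}  B3 = {a, d, h, i}  B4 = {a, b, h, i}  B5 = {a, e, h, i}  B6 = {a, f, g, h}
Tree: B1–B2, B2–B3, B2–B4, B3–B5, B2–B6
The largest bag has 4 vertices, giving width 3; this decomposition certifies tw(G) ≤ 3. Conversely, {a, f, g, h} is a clique of size 4, and the vertices of any clique must share a bag in every tree decomposition; so some bag has ≥ 4 vertices and tw(G) ≥ 3. The upper and lower bounds meet at 3, so that is the treewidth.

3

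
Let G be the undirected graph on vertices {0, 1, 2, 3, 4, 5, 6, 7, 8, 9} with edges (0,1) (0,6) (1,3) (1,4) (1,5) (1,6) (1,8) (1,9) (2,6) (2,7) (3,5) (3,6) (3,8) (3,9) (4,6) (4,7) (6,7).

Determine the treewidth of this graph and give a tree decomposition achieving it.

Treewidth 2.
Bags: B1 = {0, 1, 6}  B2 = {1, 3, 6}  B3 = {1, 4, 6}  B4 = {1, 3, 8}  B5 = {1, 3, 5}  B6 = {4, 6, 7}  B7 = {2, 6, 7}  B8 = {1, 3, 9}
Tree: B1–B2, B1–B3, B2–B4, B4–B5, B3–B6, B6–B7, B5–B8

Each bag holds 3 vertices, so the decomposition has width 2, which upper-bounds the treewidth. On the other hand G contains the 3-clique {0, 1, 6}. A clique must lie in a single bag of any decomposition, so no decomposition can have width below 2. Therefore the treewidth is 2.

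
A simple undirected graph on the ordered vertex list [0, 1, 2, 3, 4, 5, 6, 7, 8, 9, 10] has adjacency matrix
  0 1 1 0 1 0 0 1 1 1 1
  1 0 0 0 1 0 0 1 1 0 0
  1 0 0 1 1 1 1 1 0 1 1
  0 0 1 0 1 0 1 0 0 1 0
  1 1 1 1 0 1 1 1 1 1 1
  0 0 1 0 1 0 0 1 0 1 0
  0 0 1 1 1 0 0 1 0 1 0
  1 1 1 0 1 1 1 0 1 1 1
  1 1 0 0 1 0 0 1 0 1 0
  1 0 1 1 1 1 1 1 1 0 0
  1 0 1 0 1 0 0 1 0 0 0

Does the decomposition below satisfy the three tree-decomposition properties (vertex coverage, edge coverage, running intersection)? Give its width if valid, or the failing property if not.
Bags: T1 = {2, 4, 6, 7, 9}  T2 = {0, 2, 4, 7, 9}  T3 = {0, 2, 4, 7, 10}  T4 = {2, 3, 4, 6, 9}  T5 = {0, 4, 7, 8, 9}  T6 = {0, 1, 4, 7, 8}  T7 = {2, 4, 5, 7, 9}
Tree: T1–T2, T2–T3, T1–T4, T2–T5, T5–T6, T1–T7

Yes; width 4.

Checking the three conditions: (i) the bags cover all of {0, 1, 2, 3, 4, 5, 6, 7, 8, 9, 10}; (ii) for each edge, some bag contains both endpoints; (iii) the bags containing any fixed vertex form a subtree. All hold, so the decomposition is valid with width 5 − 1 = 4.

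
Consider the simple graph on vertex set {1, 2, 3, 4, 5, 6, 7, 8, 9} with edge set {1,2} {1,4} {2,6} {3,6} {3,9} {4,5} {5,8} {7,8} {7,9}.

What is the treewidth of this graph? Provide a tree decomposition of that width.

The largest bag has 3 vertices, giving width 2; this decomposition certifies tw(G) ≤ 2. The edges 2–1–4–5–8–7–9–3–6–2 form a cycle, so G is not a tree and its treewidth is at least 2. Hence tw(G) = 2 exactly.

Treewidth 2.
One optimal decomposition is:
Bags: B1 = {1, 2, 4}  B2 = {2, 4, 5}  B3 = {2, 5, 8}  B4 = {2, 7, 8}  B5 = {2, 7, 9}  B6 = {2, 3, 9}  B7 = {2, 3, 6}
Tree: B1–B2, B2–B3, B3–B4, B4–B5, B5–B6, B6–B7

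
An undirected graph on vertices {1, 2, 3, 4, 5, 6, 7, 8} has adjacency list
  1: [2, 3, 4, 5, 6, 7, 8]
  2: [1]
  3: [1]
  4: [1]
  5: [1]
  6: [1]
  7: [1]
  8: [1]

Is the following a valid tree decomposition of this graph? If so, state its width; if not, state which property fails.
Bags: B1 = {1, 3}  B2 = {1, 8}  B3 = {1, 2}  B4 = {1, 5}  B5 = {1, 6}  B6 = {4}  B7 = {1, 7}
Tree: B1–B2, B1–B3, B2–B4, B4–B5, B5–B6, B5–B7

A tree decomposition must satisfy three properties: every vertex lies in some bag; for every edge, both endpoints lie together in some bag; and for every vertex, the bags containing it form a connected subtree. Here edge (1,4) lies in no bag, so the decomposition is invalid.

No — edge (1,4) lies in no bag.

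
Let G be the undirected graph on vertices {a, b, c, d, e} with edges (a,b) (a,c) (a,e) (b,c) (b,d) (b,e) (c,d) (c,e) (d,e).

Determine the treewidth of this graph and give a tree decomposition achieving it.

Treewidth 3.
One such decomposition:
Bags: B1 = {b, c, d, e}  B2 = {a, b, c, e}
Tree: B1–B2

The largest bag has 4 vertices, giving width 3; this decomposition certifies tw(G) ≤ 3. For the lower bound, the 4 vertices {b, c, d, e} are pairwise adjacent, and any tree decomposition puts a clique entirely inside one bag — forcing width ≥ 3. Combining the bounds, tw(G) = 3.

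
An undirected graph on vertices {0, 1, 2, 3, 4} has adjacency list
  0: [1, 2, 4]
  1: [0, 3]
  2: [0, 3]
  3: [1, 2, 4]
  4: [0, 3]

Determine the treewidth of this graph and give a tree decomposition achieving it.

Treewidth 2.
Bags: B1 = {0, 2, 3}  B2 = {0, 1, 3}  B3 = {0, 3, 4}
Tree: B1–B2, B2–B3

The largest bag has 3 vertices, giving width 2; this decomposition certifies tw(G) ≤ 2. For the lower bound, G contains the cycle 0–2–3–1–0, so G is not a forest; only forests have treewidth ≤ 1, hence tw(G) ≥ 2. Combining the bounds, tw(G) = 2.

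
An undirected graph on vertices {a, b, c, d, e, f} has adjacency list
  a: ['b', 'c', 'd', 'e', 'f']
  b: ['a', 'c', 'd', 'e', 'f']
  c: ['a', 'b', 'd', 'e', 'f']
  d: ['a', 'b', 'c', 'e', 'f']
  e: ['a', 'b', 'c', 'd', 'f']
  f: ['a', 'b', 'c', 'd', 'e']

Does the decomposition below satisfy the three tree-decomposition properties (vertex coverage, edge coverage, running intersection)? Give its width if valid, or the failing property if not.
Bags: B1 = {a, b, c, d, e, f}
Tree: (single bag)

Every vertex of G appears in some bag (union = {a, b, c, d, e, f}); every edge is covered by a bag; and for each vertex v the set of bags containing v is connected in the bag tree. The decomposition is therefore valid. The largest bag has 6 vertices, so the width is 5.

Yes; width 5.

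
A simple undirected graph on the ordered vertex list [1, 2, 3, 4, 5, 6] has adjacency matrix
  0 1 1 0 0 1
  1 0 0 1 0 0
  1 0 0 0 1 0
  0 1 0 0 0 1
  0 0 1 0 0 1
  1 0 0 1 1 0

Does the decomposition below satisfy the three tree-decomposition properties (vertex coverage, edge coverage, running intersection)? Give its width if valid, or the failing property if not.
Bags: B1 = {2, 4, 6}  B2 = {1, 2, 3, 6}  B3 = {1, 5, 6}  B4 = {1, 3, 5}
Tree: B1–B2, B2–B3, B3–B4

No — bags containing vertex 3 are not connected in the tree.

A tree decomposition must satisfy three properties: every vertex lies in some bag; for every edge, both endpoints lie together in some bag; and for every vertex, the bags containing it form a connected subtree. Here bags containing vertex 3 are not connected in the tree, so the decomposition is invalid.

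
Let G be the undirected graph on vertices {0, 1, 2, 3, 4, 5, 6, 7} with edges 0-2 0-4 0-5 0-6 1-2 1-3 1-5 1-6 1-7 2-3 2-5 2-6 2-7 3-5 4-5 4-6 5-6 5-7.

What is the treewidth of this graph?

A width-3 tree decomposition is:
Bags: B1 = {1, 2, 5, 6}  B2 = {0, 2, 5, 6}  B3 = {1, 2, 5, 7}  B4 = {1, 2, 3, 5}  B5 = {0, 4, 5, 6}
Tree: B1–B2, B1–B3, B3–B4, B2–B5
Each bag holds 4 vertices, so the decomposition has width 3, which upper-bounds the treewidth. For the lower bound, the 4 vertices {0, 2, 5, 6} are pairwise adjacent, and any tree decomposition puts a clique entirely inside one bag — forcing width ≥ 3. Combining the bounds, tw(G) = 3.

3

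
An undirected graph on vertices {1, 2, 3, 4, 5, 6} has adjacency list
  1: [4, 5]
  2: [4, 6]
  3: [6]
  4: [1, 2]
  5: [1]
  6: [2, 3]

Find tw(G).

1

A width-1 tree decomposition is:
Bags: B1 = {1, 5}  B2 = {1, 4}  B3 = {2, 4}  B4 = {2, 6}  B5 = {3, 6}
Tree: B1–B2, B2–B3, B3–B4, B4–B5
Each bag holds 2 vertices, so the decomposition has width 1, which upper-bounds the treewidth. G has an edge, so its treewidth is at least 1. Hence tw(G) = 1 exactly.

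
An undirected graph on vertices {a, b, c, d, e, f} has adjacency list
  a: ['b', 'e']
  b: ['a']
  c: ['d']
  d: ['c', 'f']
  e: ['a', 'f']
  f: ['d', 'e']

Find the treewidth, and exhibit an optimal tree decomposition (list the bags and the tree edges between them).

Treewidth 1.
One such decomposition:
Bags: B1 = {a, b}  B2 = {a, e}  B3 = {e, f}  B4 = {d, f}  B5 = {c, d}
Tree: B1–B2, B2–B3, B3–B4, B4–B5

The largest bag has 2 vertices, giving width 1; this decomposition certifies tw(G) ≤ 1. Any graph with an edge has treewidth ≥ 1, and G has the edge b–a. Hence tw(G) = 1 exactly.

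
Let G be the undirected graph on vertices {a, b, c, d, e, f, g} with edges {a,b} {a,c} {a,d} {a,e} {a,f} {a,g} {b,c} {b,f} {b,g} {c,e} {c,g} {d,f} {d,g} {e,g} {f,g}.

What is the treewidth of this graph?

3

A width-3 tree decomposition is:
Bags: B1 = {a, b, f, g}  B2 = {a, d, f, g}  B3 = {a, b, c, g}  B4 = {a, c, e, g}
Tree: B1–B2, B1–B3, B3–B4
Each bag holds 4 vertices, so the decomposition has width 3, which upper-bounds the treewidth. Conversely, {a, c, e, g} is a clique of size 4, and the vertices of any clique must share a bag in every tree decomposition; so some bag has ≥ 4 vertices and tw(G) ≥ 3. Combining the bounds, tw(G) = 3.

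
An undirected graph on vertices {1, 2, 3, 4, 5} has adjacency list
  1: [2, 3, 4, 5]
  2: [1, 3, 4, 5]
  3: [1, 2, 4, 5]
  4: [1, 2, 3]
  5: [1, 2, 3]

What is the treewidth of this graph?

3

A width-3 tree decomposition is:
Bags: B1 = {1, 2, 3, 5}  B2 = {1, 2, 3, 4}
Tree: B1–B2
The largest bag has 4 vertices, giving width 3; this decomposition certifies tw(G) ≤ 3. For the lower bound, the 4 vertices {1, 2, 3, 4} are pairwise adjacent, and any tree decomposition puts a clique entirely inside one bag — forcing width ≥ 3. Combining the bounds, tw(G) = 3.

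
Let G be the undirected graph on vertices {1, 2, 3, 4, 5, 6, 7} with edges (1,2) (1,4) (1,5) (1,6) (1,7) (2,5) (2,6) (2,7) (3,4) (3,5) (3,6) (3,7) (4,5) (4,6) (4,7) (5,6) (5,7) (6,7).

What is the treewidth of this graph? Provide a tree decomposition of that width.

Each bag holds 5 vertices, so the decomposition has width 4, which upper-bounds the treewidth. For the lower bound, the 5 vertices {1, 2, 5, 6, 7} are pairwise adjacent, and any tree decomposition puts a clique entirely inside one bag — forcing width ≥ 4. Combining the bounds, tw(G) = 4.

Treewidth 4.
One such decomposition:
Bags: B1 = {1, 4, 5, 6, 7}  B2 = {1, 2, 5, 6, 7}  B3 = {3, 4, 5, 6, 7}
Tree: B1–B2, B1–B3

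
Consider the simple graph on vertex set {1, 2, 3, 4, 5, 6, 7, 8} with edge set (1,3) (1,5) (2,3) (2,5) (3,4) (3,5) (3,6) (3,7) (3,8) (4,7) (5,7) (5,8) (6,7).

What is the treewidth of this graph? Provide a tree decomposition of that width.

Each bag holds 3 vertices, so the decomposition has width 2, which upper-bounds the treewidth. Conversely, {3, 4, 7} is a clique of size 3, and the vertices of any clique must share a bag in every tree decomposition; so some bag has ≥ 3 vertices and tw(G) ≥ 2. Therefore the treewidth is 2.

Treewidth 2.
Bags: B1 = {1, 3, 5}  B2 = {2, 3, 5}  B3 = {3, 5, 7}  B4 = {3, 5, 8}  B5 = {3, 4, 7}  B6 = {3, 6, 7}
Tree: B1–B2, B1–B3, B1–B4, B3–B5, B5–B6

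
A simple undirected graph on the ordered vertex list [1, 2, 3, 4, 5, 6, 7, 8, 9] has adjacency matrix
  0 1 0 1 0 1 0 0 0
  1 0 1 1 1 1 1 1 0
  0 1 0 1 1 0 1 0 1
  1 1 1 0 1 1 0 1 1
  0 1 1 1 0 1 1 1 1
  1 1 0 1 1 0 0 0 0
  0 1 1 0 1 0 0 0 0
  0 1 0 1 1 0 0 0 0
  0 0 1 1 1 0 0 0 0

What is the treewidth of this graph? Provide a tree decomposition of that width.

Treewidth 3.
One optimal decomposition is:
Bags: B1 = {2, 4, 5, 6}  B2 = {2, 3, 4, 5}  B3 = {2, 4, 5, 8}  B4 = {3, 4, 5, 9}  B5 = {1, 2, 4, 6}  B6 = {2, 3, 5, 7}
Tree: B1–B2, B2–B3, B2–B4, B1–B5, B2–B6

The largest bag has 4 vertices, giving width 3; this decomposition certifies tw(G) ≤ 3. Conversely, {3, 4, 5, 9} is a clique of size 4, and the vertices of any clique must share a bag in every tree decomposition; so some bag has ≥ 4 vertices and tw(G) ≥ 3. Therefore the treewidth is 3.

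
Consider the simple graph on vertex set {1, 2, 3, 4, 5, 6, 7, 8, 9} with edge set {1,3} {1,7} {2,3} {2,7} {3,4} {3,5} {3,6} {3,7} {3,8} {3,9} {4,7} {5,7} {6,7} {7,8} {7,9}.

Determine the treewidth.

A width-2 tree decomposition is:
Bags: B1 = {3, 5, 7}  B2 = {3, 7, 8}  B3 = {3, 6, 7}  B4 = {2, 3, 7}  B5 = {3, 7, 9}  B6 = {3, 4, 7}  B7 = {1, 3, 7}
Tree: B1–B2, B1–B3, B3–B4, B1–B5, B2–B6, B1–B7
Every bag has size at most 3, so the width is 3 − 1 = 2 and tw(G) ≤ 2. Conversely, {1, 3, 7} is a clique of size 3, and the vertices of any clique must share a bag in every tree decomposition; so some bag has ≥ 3 vertices and tw(G) ≥ 2. The upper and lower bounds meet at 2, so that is the treewidth.

2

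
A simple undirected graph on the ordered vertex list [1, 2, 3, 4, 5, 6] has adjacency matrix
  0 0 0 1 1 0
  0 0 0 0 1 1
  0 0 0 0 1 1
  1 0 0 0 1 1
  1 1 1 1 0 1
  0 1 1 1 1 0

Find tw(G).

2

A width-2 tree decomposition is:
Bags: B1 = {2, 5, 6}  B2 = {4, 5, 6}  B3 = {3, 5, 6}  B4 = {1, 4, 5}
Tree: B1–B2, B2–B3, B2–B4
Each bag holds 3 vertices, so the decomposition has width 2, which upper-bounds the treewidth. On the other hand G contains the 3-clique {1, 4, 5}. A clique must lie in a single bag of any decomposition, so no decomposition can have width below 2. Therefore the treewidth is 2.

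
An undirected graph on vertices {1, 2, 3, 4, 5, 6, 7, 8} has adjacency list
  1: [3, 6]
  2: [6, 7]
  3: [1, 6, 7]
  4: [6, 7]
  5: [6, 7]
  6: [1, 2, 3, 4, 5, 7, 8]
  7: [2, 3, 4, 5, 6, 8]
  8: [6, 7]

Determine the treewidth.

A width-2 tree decomposition is:
Bags: B1 = {5, 6, 7}  B2 = {3, 6, 7}  B3 = {4, 6, 7}  B4 = {1, 3, 6}  B5 = {2, 6, 7}  B6 = {6, 7, 8}
Tree: B1–B2, B2–B3, B2–B4, B2–B5, B1–B6
Every bag has size at most 3, so the width is 3 − 1 = 2 and tw(G) ≤ 2. Conversely, {1, 3, 6} is a clique of size 3, and the vertices of any clique must share a bag in every tree decomposition; so some bag has ≥ 3 vertices and tw(G) ≥ 2. Therefore the treewidth is 2.

2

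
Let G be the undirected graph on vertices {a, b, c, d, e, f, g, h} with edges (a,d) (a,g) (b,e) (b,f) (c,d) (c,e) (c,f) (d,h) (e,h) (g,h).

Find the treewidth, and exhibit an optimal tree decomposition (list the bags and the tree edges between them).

Treewidth 2.
One such decomposition:
Bags: B1 = {b, e, f}  B2 = {c, e, f}  B3 = {c, e, h}  B4 = {c, d, h}  B5 = {d, g, h}  B6 = {a, d, g}
Tree: B1–B2, B2–B3, B3–B4, B4–B5, B5–B6

Each bag holds 3 vertices, so the decomposition has width 2, which upper-bounds the treewidth. The edges b–f–c–e–b form a cycle, so G is not a tree and its treewidth is at least 2. Hence tw(G) = 2 exactly.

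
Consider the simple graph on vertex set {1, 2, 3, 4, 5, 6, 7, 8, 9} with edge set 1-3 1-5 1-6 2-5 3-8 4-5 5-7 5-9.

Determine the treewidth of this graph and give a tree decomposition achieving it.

Treewidth 1.
Bags: B1 = {2, 5}  B2 = {5, 9}  B3 = {4, 5}  B4 = {1, 5}  B5 = {1, 6}  B6 = {1, 3}  B7 = {5, 7}  B8 = {3, 8}
Tree: B1–B2, B2–B3, B1–B4, B4–B5, B5–B6, B4–B7, B6–B8

Each bag holds 2 vertices, so the decomposition has width 1, which upper-bounds the treewidth. G has an edge, so its treewidth is at least 1. The upper and lower bounds meet at 1, so that is the treewidth.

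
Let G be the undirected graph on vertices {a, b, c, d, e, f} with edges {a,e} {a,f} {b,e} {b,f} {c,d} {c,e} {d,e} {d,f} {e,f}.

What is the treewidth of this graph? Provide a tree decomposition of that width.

Treewidth 2.
Bags: B1 = {d, e, f}  B2 = {a, e, f}  B3 = {c, d, e}  B4 = {b, e, f}
Tree: B1–B2, B1–B3, B2–B4

Each bag holds 3 vertices, so the decomposition has width 2, which upper-bounds the treewidth. On the other hand G contains the 3-clique {c, d, e}. A clique must lie in a single bag of any decomposition, so no decomposition can have width below 2. Therefore the treewidth is 2.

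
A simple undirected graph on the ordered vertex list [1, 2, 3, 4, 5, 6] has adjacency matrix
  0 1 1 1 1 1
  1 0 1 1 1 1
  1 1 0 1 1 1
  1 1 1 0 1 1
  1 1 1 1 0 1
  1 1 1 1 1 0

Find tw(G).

5

A width-5 tree decomposition is:
Bags: B1 = {1, 2, 3, 4, 5, 6}
Tree: (single bag)
A single bag containing all 6 vertices is trivially a valid decomposition of width 5. Conversely, {1, 2, 3, 4, 5, 6} is a clique of size 6, and the vertices of any clique must share a bag in every tree decomposition; so some bag has ≥ 6 vertices and tw(G) ≥ 5. Combining the bounds, tw(G) = 5.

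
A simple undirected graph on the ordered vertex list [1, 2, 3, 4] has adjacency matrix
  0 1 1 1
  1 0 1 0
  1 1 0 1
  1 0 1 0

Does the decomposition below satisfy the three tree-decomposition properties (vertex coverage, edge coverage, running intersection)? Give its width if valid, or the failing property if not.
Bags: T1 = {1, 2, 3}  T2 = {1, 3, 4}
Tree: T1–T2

Vertex coverage: the bags together contain {1, 2, 3, 4}, the full vertex set. Edge coverage: each edge of G has both endpoints in at least one bag. Running intersection: for every vertex, the bags containing it form a connected subtree. All three properties hold, so this is a valid tree decomposition of width max|bag| − 1 = 2, and hence tw(G) ≤ 2.

Yes; width 2.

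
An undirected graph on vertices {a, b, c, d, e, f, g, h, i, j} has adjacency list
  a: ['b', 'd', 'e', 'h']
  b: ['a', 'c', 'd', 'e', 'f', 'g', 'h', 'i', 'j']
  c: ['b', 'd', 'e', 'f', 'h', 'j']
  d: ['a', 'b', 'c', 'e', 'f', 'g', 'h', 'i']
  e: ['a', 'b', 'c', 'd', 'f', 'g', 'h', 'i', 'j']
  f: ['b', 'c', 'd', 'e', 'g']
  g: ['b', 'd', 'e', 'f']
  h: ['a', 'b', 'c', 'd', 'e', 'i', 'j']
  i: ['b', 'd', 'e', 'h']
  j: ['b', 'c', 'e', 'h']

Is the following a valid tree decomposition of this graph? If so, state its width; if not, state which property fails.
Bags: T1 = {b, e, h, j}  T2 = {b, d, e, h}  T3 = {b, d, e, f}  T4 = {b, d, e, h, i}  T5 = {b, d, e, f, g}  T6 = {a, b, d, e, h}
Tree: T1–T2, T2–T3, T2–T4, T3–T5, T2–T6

No — vertex c appears in no bag.

A tree decomposition must satisfy three properties: every vertex lies in some bag; for every edge, both endpoints lie together in some bag; and for every vertex, the bags containing it form a connected subtree. Here vertex c appears in no bag, so the decomposition is invalid.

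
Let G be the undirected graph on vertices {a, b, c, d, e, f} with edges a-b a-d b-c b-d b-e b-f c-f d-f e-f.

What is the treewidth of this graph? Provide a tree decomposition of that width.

Treewidth 2.
One such decomposition:
Bags: B1 = {b, d, f}  B2 = {b, e, f}  B3 = {a, b, d}  B4 = {b, c, f}
Tree: B1–B2, B1–B3, B1–B4

Every bag has size at most 3, so the width is 3 − 1 = 2 and tw(G) ≤ 2. For the lower bound, the 3 vertices {a, b, d} are pairwise adjacent, and any tree decomposition puts a clique entirely inside one bag — forcing width ≥ 2. The upper and lower bounds meet at 2, so that is the treewidth.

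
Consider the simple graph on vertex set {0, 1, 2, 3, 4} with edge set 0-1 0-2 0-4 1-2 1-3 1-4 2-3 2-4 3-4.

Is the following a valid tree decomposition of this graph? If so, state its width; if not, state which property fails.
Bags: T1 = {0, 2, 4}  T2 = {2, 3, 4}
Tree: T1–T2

A tree decomposition must satisfy three properties: every vertex lies in some bag; for every edge, both endpoints lie together in some bag; and for every vertex, the bags containing it form a connected subtree. Here vertex 1 appears in no bag, so the decomposition is invalid.

No — vertex 1 appears in no bag.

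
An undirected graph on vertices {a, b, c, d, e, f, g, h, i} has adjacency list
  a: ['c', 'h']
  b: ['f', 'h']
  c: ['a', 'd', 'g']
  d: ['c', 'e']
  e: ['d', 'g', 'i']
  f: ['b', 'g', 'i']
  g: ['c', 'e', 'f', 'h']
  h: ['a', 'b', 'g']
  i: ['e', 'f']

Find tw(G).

A width-3 tree decomposition is:
Bags: B1 = {a, c, d, e}  B2 = {a, c, e, g}  B3 = {a, e, g, h}  B4 = {e, g, h, i}  B5 = {f, g, h, i}  B6 = {b, f, h, i}
Tree: B1–B2, B2–B3, B3–B4, B4–B5, B5–B6
Every bag has size at most 4, so the width is 4 − 1 = 3 and tw(G) ≤ 3. For the lower bound: the 4 vertex sets {a,c,d}, {e}, {g}, {b,f,h,i} are disjoint, each induces a connected subgraph, and every pair is joined by at least one edge of G. Contracting each set to a single vertex therefore yields K_{4} as a minor, and since treewidth is minor-monotone, tw(G) ≥ tw(K_{4}) = 3. Therefore the treewidth is 3.

3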